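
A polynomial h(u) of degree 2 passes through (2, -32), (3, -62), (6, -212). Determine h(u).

h(u) = -5u^2 - 5u - 2

Using the Lagrange interpolation formula with nodes 2, 3, 6:
  L_0(u) = (u - 3)(u - 6) / 4
  L_1(u) = (u - 2)(u - 6) / -3
  L_2(u) = (u - 2)(u - 3) / 12
Then h(u) = -32·L_0(u) - 62·L_1(u) - 212·L_2(u).
Expanding and collecting terms gives h(u) = -5u^2 - 5u - 2.
Check: h(6) = -212. ✓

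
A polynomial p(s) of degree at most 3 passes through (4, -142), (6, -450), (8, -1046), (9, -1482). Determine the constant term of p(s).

-6

Write p(s) = as^3 + bs^2 + cs + d. Substituting each data point gives a linear system:
  64a + 16b + 4c + d = -142
  216a + 36b + 6c + d = -450
  512a + 64b + 8c + d = -1046
  729a + 81b + 9c + d = -1482
Solving the system yields a = -2, b = 0, c = -2, d = -6.
So p(s) = -2s^3 - 2s - 6.
The constant term is -6.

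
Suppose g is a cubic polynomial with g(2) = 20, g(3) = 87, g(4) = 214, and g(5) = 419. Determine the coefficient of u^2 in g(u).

Write g(u) = au^3 + bu^2 + cu + d. Substituting each data point gives a linear system:
  8a + 4b + 2c + d = 20
  27a + 9b + 3c + d = 87
  64a + 16b + 4c + d = 214
  125a + 25b + 5c + d = 419
Solving the system yields a = 3, b = 3, c = -5, d = -6.
So g(u) = 3u^3 + 3u^2 - 5u - 6.
The coefficient of u^2 is 3.

3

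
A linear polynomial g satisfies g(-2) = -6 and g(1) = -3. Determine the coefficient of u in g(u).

Write g(u) = au + b. Substituting each data point gives a linear system:
  -2a + b = -6
  a + b = -3
Solving the system yields a = 1, b = -4.
So g(u) = u - 4.
The leading coefficient is 1.

1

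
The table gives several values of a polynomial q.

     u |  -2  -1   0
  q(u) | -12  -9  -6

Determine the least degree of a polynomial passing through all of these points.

1

Forward differences of the values at u = -2, -1, 0:
  q  : -12  -9  -6
  Δ  : 3  3
  Δ^2: 0
The first differences are constant (3) and nonzero, while all higher differences vanish, so the minimal degree is 1.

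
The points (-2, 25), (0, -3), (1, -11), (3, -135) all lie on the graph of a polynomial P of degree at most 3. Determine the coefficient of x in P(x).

Write P(x) = ax^3 + bx^2 + cx + d. Substituting each data point gives a linear system:
  -8a + 4b - 2c + d = 25
  d = -3
  a + b + c + d = -11
  27a + 9b + 3c + d = -135
Solving the system yields a = -4, b = -2, c = -2, d = -3.
So P(x) = -4x^3 - 2x^2 - 2x - 3.
The coefficient of x is -2.

-2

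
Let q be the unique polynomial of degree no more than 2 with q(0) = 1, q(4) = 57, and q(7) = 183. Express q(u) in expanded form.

q(u) = 4u^2 - 2u + 1

Write q(u) = au^2 + bu + c. Substituting each data point gives a linear system:
  c = 1
  16a + 4b + c = 57
  49a + 7b + c = 183
Solving the system yields a = 4, b = -2, c = 1.
So q(u) = 4u² - 2u + 1.
Check: q(7) = 183. ✓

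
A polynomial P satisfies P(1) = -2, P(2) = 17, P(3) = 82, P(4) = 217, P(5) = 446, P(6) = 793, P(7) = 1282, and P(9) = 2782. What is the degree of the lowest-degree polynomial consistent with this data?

Divided differences on the nodes 1, 2, 3, 4, 5, 6, 7, 9:
  order 0: -2  17  82  217  446  793  1282  2782
  order 1: 19  65  135  229  347  489  750
  order 2: 23  35  47  59  71  87
  order 3: 4  4  4  4  4
  order 4: 0  0  0  0
  order 5: 0  0  0
  order 6: 0  0
  order 7: 0
The order-3 divided differences are all 4 (nonzero) and every higher order vanishes, so the data lies on a polynomial of degree exactly 3.

3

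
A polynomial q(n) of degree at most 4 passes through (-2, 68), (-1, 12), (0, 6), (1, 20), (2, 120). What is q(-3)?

300

Using the Lagrange interpolation formula with nodes -2, -1, 0, 1, 2:
  L_0(n) = (n + 1)n(n - 1)(n - 2) / 24
  L_1(n) = (n + 2)n(n - 1)(n - 2) / -6
  L_2(n) = (n + 2)(n + 1)(n - 1)(n - 2) / 4
  L_3(n) = (n + 2)(n + 1)n(n - 2) / -6
  L_4(n) = (n + 2)(n + 1)n(n - 1) / 24
Then q(n) = 68·L_0(n) + 12·L_1(n) + 6·L_2(n) + 20·L_3(n) + 120·L_4(n).
Expanding and collecting terms gives q(n) = 4n^4 + 3n^3 + 6n^2 + n + 6.
Evaluating at n = -3: q(-3) = 300.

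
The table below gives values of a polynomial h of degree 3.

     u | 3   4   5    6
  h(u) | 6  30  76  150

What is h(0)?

6

Using the Lagrange interpolation formula with nodes 3, 4, 5, 6:
  L_0(u) = (u - 4)(u - 5)(u - 6) / -6
  L_1(u) = (u - 3)(u - 5)(u - 6) / 2
  L_2(u) = (u - 3)(u - 4)(u - 6) / -2
  L_3(u) = (u - 3)(u - 4)(u - 5) / 6
Then h(u) = 6·L_0(u) + 30·L_1(u) + 76·L_2(u) + 150·L_3(u).
Expanding and collecting terms gives h(u) = u³ - u² - 6u + 6.
Evaluating at u = 0: h(0) = 6.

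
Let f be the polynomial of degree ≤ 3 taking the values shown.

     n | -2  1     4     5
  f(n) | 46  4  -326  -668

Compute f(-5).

Using the Lagrange interpolation formula with nodes -2, 1, 4, 5:
  L_0(n) = (n - 1)(n - 4)(n - 5) / -126
  L_1(n) = (n + 2)(n - 4)(n - 5) / 36
  L_2(n) = (n + 2)(n - 1)(n - 5) / -18
  L_3(n) = (n + 2)(n - 1)(n - 4) / 28
Then f(n) = 46·L_0(n) + 4·L_1(n) - 326·L_2(n) - 668·L_3(n).
Expanding and collecting terms gives f(n) = -6n^3 + 2n^2 + 6n + 2.
Evaluating at n = -5: f(-5) = 772.

772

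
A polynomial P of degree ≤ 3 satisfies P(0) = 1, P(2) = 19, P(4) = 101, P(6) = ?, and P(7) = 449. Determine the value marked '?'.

The 4 known points determine the degree-3 polynomial uniquely.
Write P(n) = an^3 + bn^2 + cn + d. Substituting each data point gives a linear system:
  d = 1
  8a + 4b + 2c + d = 19
  64a + 16b + 4c + d = 101
  343a + 49b + 7c + d = 449
Solving the system yields a = 1, b = 2, c = 1, d = 1.
So P(n) = n^3 + 2n^2 + n + 1.
Then P(6) = 295.

295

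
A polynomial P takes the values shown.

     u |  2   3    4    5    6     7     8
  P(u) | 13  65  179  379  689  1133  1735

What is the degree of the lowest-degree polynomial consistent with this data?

Forward differences of the values at u = 2, 3, 4, 5, 6, 7, 8:
  P  : 13  65  179  379  689  1133  1735
  Δ  : 52  114  200  310  444  602
  Δ^2: 62  86  110  134  158
  Δ^3: 24  24  24  24
  Δ^4: 0  0  0
  Δ^5: 0  0
  Δ^6: 0
The third differences are constant (24) and nonzero, while all higher differences vanish, so the minimal degree is 3.

3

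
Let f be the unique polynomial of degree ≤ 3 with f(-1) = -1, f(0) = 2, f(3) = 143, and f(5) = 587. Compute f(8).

2258

Write f(n) = an^3 + bn^2 + cn + d. Substituting each data point gives a linear system:
  -a + b - c + d = -1
  d = 2
  27a + 9b + 3c + d = 143
  125a + 25b + 5c + d = 587
Solving the system yields a = 4, b = 3, c = 2, d = 2.
So f(n) = 4n^3 + 3n^2 + 2n + 2.
Then f(8) = 2258.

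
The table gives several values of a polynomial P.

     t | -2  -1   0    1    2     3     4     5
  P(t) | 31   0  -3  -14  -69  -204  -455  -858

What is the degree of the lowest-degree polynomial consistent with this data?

Forward differences of the values at t = -2, -1, 0, 1, 2, 3, 4, 5:
  P  : 31  0  -3  -14  -69  -204  -455  -858
  Δ  : -31  -3  -11  -55  -135  -251  -403
  Δ^2: 28  -8  -44  -80  -116  -152
  Δ^3: -36  -36  -36  -36  -36
  Δ^4: 0  0  0  0
  Δ^5: 0  0  0
  Δ^6: 0  0
  Δ^7: 0
The third differences are constant (-36) and nonzero, while all higher differences vanish, so the minimal degree is 3.

3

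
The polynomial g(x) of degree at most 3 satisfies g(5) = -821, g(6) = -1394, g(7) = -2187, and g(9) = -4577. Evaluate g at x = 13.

-13581

Write g(x) = ax^3 + bx^2 + cx + d. Substituting each data point gives a linear system:
  125a + 25b + 5c + d = -821
  216a + 36b + 6c + d = -1394
  343a + 49b + 7c + d = -2187
  729a + 81b + 9c + d = -4577
Solving the system yields a = -6, b = -2, c = -5, d = 4.
So g(x) = -6x³ - 2x² - 5x + 4.
Then g(13) = -13581.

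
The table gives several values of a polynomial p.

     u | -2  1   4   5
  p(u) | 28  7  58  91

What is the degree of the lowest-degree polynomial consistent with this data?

Divided differences on the nodes -2, 1, 4, 5:
  order 0: 28  7  58  91
  order 1: -7  17  33
  order 2: 4  4
  order 3: 0
The order-2 divided differences are all 4 (nonzero) and every higher order vanishes, so the data lies on a polynomial of degree exactly 2.

2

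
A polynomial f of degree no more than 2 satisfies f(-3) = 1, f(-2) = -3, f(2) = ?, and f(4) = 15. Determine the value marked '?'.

The 3 known points determine the degree-2 polynomial uniquely.
Write f(x) = ax^2 + bx + c. Substituting each data point gives a linear system:
  9a - 3b + c = 1
  4a - 2b + c = -3
  16a + 4b + c = 15
Solving the system yields a = 1, b = 1, c = -5.
So f(x) = x^2 + x - 5.
Then f(2) = 1.

1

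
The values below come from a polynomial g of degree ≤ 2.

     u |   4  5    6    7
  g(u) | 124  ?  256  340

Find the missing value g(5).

184

On equispaced nodes a degree-2 polynomial has vanishing third forward difference, so
  - g(4) + 3·g(5) - 3·g(6) + g(7) = 0.
Substituting the known values and solving for g(5):
  3·g(5) = 552
  g(5) = 184.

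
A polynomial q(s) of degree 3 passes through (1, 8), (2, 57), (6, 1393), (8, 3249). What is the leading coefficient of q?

Write q(s) = as^3 + bs^2 + cs + d. Substituting each data point gives a linear system:
  a + b + c + d = 8
  8a + 4b + 2c + d = 57
  216a + 36b + 6c + d = 1393
  512a + 64b + 8c + d = 3249
Solving the system yields a = 6, b = 3, c = -2, d = 1.
So q(s) = 6s^3 + 3s^2 - 2s + 1.
The leading coefficient is 6.

6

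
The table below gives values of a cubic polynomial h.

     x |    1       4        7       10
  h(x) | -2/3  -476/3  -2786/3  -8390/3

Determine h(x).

h(x) = -3x^3 + 2x^2 + (1/3)x

Using the Lagrange interpolation formula with nodes 1, 4, 7, 10:
  L_0(x) = (x - 4)(x - 7)(x - 10) / -162
  L_1(x) = (x - 1)(x - 7)(x - 10) / 54
  L_2(x) = (x - 1)(x - 4)(x - 10) / -54
  L_3(x) = (x - 1)(x - 4)(x - 7) / 162
Then h(x) = -2/3·L_0(x) - 476/3·L_1(x) - 2786/3·L_2(x) - 8390/3·L_3(x).
Expanding and collecting terms gives h(x) = -3x³ + 2x² + (1/3)x.
Check: h(7) = -2786/3. ✓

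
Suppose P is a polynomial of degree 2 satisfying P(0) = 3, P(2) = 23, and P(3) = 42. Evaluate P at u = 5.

98

Using the Lagrange interpolation formula with nodes 0, 2, 3:
  L_0(u) = (u - 2)(u - 3) / 6
  L_1(u) = u(u - 3) / -2
  L_2(u) = u(u - 2) / 3
Then P(u) = 3·L_0(u) + 23·L_1(u) + 42·L_2(u).
Expanding and collecting terms gives P(u) = 3u^2 + 4u + 3.
Evaluating at u = 5: P(5) = 98.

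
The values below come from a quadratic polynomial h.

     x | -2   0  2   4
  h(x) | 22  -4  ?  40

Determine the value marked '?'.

2

The 3 known points determine the degree-2 polynomial uniquely.
Write h(x) = ax^2 + bx + c. Substituting each data point gives a linear system:
  4a - 2b + c = 22
  c = -4
  16a + 4b + c = 40
Solving the system yields a = 4, b = -5, c = -4.
So h(x) = 4x² - 5x - 4.
Then h(2) = 2.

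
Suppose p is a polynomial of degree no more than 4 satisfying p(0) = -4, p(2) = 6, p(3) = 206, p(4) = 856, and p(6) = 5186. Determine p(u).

p(u) = 5u^4 - 5u^3 - 5u^2 - 5u - 4

Write p(u) = au^4 + bu^3 + cu^2 + du + e. Substituting each data point gives a linear system:
  e = -4
  16a + 8b + 4c + 2d + e = 6
  81a + 27b + 9c + 3d + e = 206
  256a + 64b + 16c + 4d + e = 856
  1296a + 216b + 36c + 6d + e = 5186
Solving the system yields a = 5, b = -5, c = -5, d = -5, e = -4.
So p(u) = 5u^4 - 5u^3 - 5u^2 - 5u - 4.
Check: p(4) = 856. ✓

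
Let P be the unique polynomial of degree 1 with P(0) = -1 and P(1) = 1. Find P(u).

Write P(u) = au + b. Substituting each data point gives a linear system:
  b = -1
  a + b = 1
Solving the system yields a = 2, b = -1.
So P(u) = 2u - 1.
Check: P(0) = -1. ✓

P(u) = 2u - 1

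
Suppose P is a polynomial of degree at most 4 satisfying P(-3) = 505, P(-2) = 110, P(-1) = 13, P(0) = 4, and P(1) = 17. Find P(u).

P(u) = 6u^4 + u^3 + 5u^2 + u + 4

Write P(u) = au^4 + bu^3 + cu^2 + du + e. Substituting each data point gives a linear system:
  81a - 27b + 9c - 3d + e = 505
  16a - 8b + 4c - 2d + e = 110
  a - b + c - d + e = 13
  e = 4
  a + b + c + d + e = 17
Solving the system yields a = 6, b = 1, c = 5, d = 1, e = 4.
So P(u) = 6u^4 + u^3 + 5u^2 + u + 4.
Check: P(-3) = 505. ✓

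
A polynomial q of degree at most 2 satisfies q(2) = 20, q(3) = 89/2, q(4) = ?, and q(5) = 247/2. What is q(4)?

On equispaced nodes a degree-2 polynomial has vanishing third forward difference, so
  - q(2) + 3·q(3) - 3·q(4) + q(5) = 0.
Substituting the known values and solving for q(4):
  -3·q(4) = -237
  q(4) = 79.

79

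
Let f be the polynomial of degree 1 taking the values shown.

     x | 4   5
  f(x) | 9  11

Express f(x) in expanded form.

Using the Lagrange interpolation formula with nodes 4, 5:
  L_0(x) = (x - 5) / -1
  L_1(x) = (x - 4) / 1
Then f(x) = 9·L_0(x) + 11·L_1(x).
Expanding and collecting terms gives f(x) = 2x + 1.
Check: f(5) = 11. ✓

f(x) = 2x + 1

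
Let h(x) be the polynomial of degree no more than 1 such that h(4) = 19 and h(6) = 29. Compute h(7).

34

Using the Lagrange interpolation formula with nodes 4, 6:
  L_0(x) = (x - 6) / -2
  L_1(x) = (x - 4) / 2
Then h(x) = 19·L_0(x) + 29·L_1(x).
Expanding and collecting terms gives h(x) = 5x - 1.
Evaluating at x = 7: h(7) = 34.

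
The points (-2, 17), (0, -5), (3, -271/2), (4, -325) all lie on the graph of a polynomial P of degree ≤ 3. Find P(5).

Write P(x) = ax^3 + bx^2 + cx + d. Substituting each data point gives a linear system:
  -8a + 4b - 2c + d = 17
  d = -5
  27a + 9b + 3c + d = -271/2
  64a + 16b + 4c + d = -325
Solving the system yields a = -5, b = -3/2, c = 6, d = -5.
So P(x) = -5x^3 - (3/2)x^2 + 6x - 5.
Then P(5) = -1275/2.

-1275/2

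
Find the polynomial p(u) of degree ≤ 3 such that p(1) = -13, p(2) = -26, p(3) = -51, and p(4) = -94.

p(u) = -u^3 - 6u - 6

Using the Lagrange interpolation formula with nodes 1, 2, 3, 4:
  L_0(u) = (u - 2)(u - 3)(u - 4) / -6
  L_1(u) = (u - 1)(u - 3)(u - 4) / 2
  L_2(u) = (u - 1)(u - 2)(u - 4) / -2
  L_3(u) = (u - 1)(u - 2)(u - 3) / 6
Then p(u) = -13·L_0(u) - 26·L_1(u) - 51·L_2(u) - 94·L_3(u).
Expanding and collecting terms gives p(u) = -u^3 - 6u - 6.
Check: p(1) = -13. ✓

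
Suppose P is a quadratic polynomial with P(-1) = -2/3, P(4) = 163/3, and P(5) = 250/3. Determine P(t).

Write P(t) = at^2 + bt + c. Substituting each data point gives a linear system:
  a - b + c = -2/3
  16a + 4b + c = 163/3
  25a + 5b + c = 250/3
Solving the system yields a = 3, b = 2, c = -5/3.
So P(t) = 3t^2 + 2t - 5/3.
Check: P(5) = 250/3. ✓

P(t) = 3t^2 + 2t - 5/3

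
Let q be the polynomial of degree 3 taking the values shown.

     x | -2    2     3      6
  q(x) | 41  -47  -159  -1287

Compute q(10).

-5983

Using the Lagrange interpolation formula with nodes -2, 2, 3, 6:
  L_0(x) = (x - 2)(x - 3)(x - 6) / -160
  L_1(x) = (x + 2)(x - 3)(x - 6) / 16
  L_2(x) = (x + 2)(x - 2)(x - 6) / -15
  L_3(x) = (x + 2)(x - 2)(x - 3) / 96
Then q(x) = 41·L_0(x) - 47·L_1(x) - 159·L_2(x) - 1287·L_3(x).
Expanding and collecting terms gives q(x) = -6x^3 + 2x - 3.
Evaluating at x = 10: q(10) = -5983.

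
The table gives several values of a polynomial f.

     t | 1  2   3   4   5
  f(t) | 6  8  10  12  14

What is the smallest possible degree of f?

1

Forward differences of the values at t = 1, 2, 3, 4, 5:
  f  : 6  8  10  12  14
  Δ  : 2  2  2  2
  Δ^2: 0  0  0
  Δ^3: 0  0
  Δ^4: 0
The first differences are constant (2) and nonzero, while all higher differences vanish, so the minimal degree is 1.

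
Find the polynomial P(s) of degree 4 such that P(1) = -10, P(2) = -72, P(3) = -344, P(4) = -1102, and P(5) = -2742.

Write P(s) = as^4 + bs^3 + cs^2 + ds + e. Substituting each data point gives a linear system:
  a + b + c + d + e = -10
  16a + 8b + 4c + 2d + e = -72
  81a + 27b + 9c + 3d + e = -344
  256a + 64b + 16c + 4d + e = -1102
  625a + 125b + 25c + 5d + e = -2742
Solving the system yields a = -5, b = 4, c = -4, d = -3, e = -2.
So P(s) = -5s^4 + 4s^3 - 4s^2 - 3s - 2.
Check: P(1) = -10. ✓

P(s) = -5s^4 + 4s^3 - 4s^2 - 3s - 2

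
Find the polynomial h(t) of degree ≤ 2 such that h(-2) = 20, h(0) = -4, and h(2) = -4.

h(t) = 3t^2 - 6t - 4

Using the Lagrange interpolation formula with nodes -2, 0, 2:
  L_0(t) = t(t - 2) / 8
  L_1(t) = (t + 2)(t - 2) / -4
  L_2(t) = (t + 2)t / 8
Then h(t) = 20·L_0(t) - 4·L_1(t) - 4·L_2(t).
Expanding and collecting terms gives h(t) = 3t² - 6t - 4.
Check: h(-2) = 20. ✓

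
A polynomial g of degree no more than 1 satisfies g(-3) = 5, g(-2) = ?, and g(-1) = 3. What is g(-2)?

4

On equispaced nodes a degree-1 polynomial has vanishing second forward difference, so
  g(-3) - 2·g(-2) + g(-1) = 0.
Substituting the known values and solving for g(-2):
  -2·g(-2) = -8
  g(-2) = 4.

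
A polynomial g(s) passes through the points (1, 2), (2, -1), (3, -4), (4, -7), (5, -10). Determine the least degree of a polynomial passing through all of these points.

Forward differences of the values at s = 1, 2, 3, 4, 5:
  g  : 2  -1  -4  -7  -10
  Δ  : -3  -3  -3  -3
  Δ^2: 0  0  0
  Δ^3: 0  0
  Δ^4: 0
The first differences are constant (-3) and nonzero, while all higher differences vanish, so the minimal degree is 1.

1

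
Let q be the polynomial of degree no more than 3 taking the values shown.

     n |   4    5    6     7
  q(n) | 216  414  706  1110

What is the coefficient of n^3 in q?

3

Write q(n) = an^3 + bn^2 + cn + d. Substituting each data point gives a linear system:
  64a + 16b + 4c + d = 216
  125a + 25b + 5c + d = 414
  216a + 36b + 6c + d = 706
  343a + 49b + 7c + d = 1110
Solving the system yields a = 3, b = 2, c = -3, d = 4.
So q(n) = 3n^3 + 2n^2 - 3n + 4.
The leading coefficient is 3.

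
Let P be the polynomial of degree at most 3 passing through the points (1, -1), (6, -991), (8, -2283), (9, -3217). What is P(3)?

-133

Write P(s) = as^3 + bs^2 + cs + d. Substituting each data point gives a linear system:
  a + b + c + d = -1
  216a + 36b + 6c + d = -991
  512a + 64b + 8c + d = -2283
  729a + 81b + 9c + d = -3217
Solving the system yields a = -4, b = -4, c = 2, d = 5.
So P(s) = -4s^3 - 4s^2 + 2s + 5.
Then P(3) = -133.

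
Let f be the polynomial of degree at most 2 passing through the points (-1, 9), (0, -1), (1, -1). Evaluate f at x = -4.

99

Forward differences of the values at x = -1, 0, 1:
  f  : 9  -1  -1
  Δ  : -10  0
  Δ^2: 10
The second differences are constant, confirming degree 2.
Interpolating (Newton forward form) and evaluating at x = -4 gives f(-4) = 99.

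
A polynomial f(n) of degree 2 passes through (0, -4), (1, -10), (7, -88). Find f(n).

f(n) = -n^2 - 5n - 4

Write f(n) = an^2 + bn + c. Substituting each data point gives a linear system:
  c = -4
  a + b + c = -10
  49a + 7b + c = -88
Solving the system yields a = -1, b = -5, c = -4.
So f(n) = -n^2 - 5n - 4.
Check: f(0) = -4. ✓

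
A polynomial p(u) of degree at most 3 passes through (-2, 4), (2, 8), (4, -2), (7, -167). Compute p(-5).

169

Write p(u) = au^3 + bu^2 + cu + d. Substituting each data point gives a linear system:
  -8a + 4b - 2c + d = 4
  8a + 4b + 2c + d = 8
  64a + 16b + 4c + d = -2
  343a + 49b + 7c + d = -167
Solving the system yields a = -1, b = 3, c = 5, d = -6.
So p(u) = -u^3 + 3u^2 + 5u - 6.
Then p(-5) = 169.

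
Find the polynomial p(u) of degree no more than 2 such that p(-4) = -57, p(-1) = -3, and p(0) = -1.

Write p(u) = au^2 + bu + c. Substituting each data point gives a linear system:
  16a - 4b + c = -57
  a - b + c = -3
  c = -1
Solving the system yields a = -4, b = -2, c = -1.
So p(u) = -4u^2 - 2u - 1.
Check: p(0) = -1. ✓

p(u) = -4u^2 - 2u - 1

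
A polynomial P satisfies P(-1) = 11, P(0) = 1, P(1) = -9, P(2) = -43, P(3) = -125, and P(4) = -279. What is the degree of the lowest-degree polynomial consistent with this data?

Forward differences of the values at t = -1, 0, 1, 2, 3, 4:
  P  : 11  1  -9  -43  -125  -279
  Δ  : -10  -10  -34  -82  -154
  Δ^2: 0  -24  -48  -72
  Δ^3: -24  -24  -24
  Δ^4: 0  0
  Δ^5: 0
The third differences are constant (-24) and nonzero, while all higher differences vanish, so the minimal degree is 3.

3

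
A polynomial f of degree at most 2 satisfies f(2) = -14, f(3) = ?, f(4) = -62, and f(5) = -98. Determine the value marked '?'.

-34

The 3 known points determine the degree-2 polynomial uniquely.
Write f(u) = au^2 + bu + c. Substituting each data point gives a linear system:
  4a + 2b + c = -14
  16a + 4b + c = -62
  25a + 5b + c = -98
Solving the system yields a = -4, b = 0, c = 2.
So f(u) = -4u² + 2.
Then f(3) = -34.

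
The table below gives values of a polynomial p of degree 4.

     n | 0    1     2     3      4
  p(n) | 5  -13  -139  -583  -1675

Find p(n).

p(n) = -5n^4 - 5n^3 - 4n^2 - 4n + 5

Write p(n) = an^4 + bn^3 + cn^2 + dn + e. Substituting each data point gives a linear system:
  e = 5
  a + b + c + d + e = -13
  16a + 8b + 4c + 2d + e = -139
  81a + 27b + 9c + 3d + e = -583
  256a + 64b + 16c + 4d + e = -1675
Solving the system yields a = -5, b = -5, c = -4, d = -4, e = 5.
So p(n) = -5n^4 - 5n^3 - 4n^2 - 4n + 5.
Check: p(3) = -583. ✓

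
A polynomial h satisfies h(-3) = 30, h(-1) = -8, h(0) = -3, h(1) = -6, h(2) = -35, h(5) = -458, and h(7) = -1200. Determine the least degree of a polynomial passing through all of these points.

3

Divided differences on the nodes -3, -1, 0, 1, 2, 5, 7:
  order 0: 30  -8  -3  -6  -35  -458  -1200
  order 1: -19  5  -3  -29  -141  -371
  order 2: 8  -4  -13  -28  -46
  order 3: -3  -3  -3  -3
  order 4: 0  0  0
  order 5: 0  0
  order 6: 0
The order-3 divided differences are all -3 (nonzero) and every higher order vanishes, so the data lies on a polynomial of degree exactly 3.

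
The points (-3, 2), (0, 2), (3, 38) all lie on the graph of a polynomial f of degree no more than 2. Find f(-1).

Using the Lagrange interpolation formula with nodes -3, 0, 3:
  L_0(s) = s(s - 3) / 18
  L_1(s) = (s + 3)(s - 3) / -9
  L_2(s) = (s + 3)s / 18
Then f(s) = 2·L_0(s) + 2·L_1(s) + 38·L_2(s).
Expanding and collecting terms gives f(s) = 2s^2 + 6s + 2.
Evaluating at s = -1: f(-1) = -2.

-2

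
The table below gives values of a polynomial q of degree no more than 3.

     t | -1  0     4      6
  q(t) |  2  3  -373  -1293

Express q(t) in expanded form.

q(t) = -6t^3 - t^2 + 6t + 3

Write q(t) = at^3 + bt^2 + ct + d. Substituting each data point gives a linear system:
  -a + b - c + d = 2
  d = 3
  64a + 16b + 4c + d = -373
  216a + 36b + 6c + d = -1293
Solving the system yields a = -6, b = -1, c = 6, d = 3.
So q(t) = -6t³ - t² + 6t + 3.
Check: q(0) = 3. ✓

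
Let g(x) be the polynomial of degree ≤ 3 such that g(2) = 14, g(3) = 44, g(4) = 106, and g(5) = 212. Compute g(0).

2

Using the Lagrange interpolation formula with nodes 2, 3, 4, 5:
  L_0(x) = (x - 3)(x - 4)(x - 5) / -6
  L_1(x) = (x - 2)(x - 4)(x - 5) / 2
  L_2(x) = (x - 2)(x - 3)(x - 5) / -2
  L_3(x) = (x - 2)(x - 3)(x - 4) / 6
Then g(x) = 14·L_0(x) + 44·L_1(x) + 106·L_2(x) + 212·L_3(x).
Expanding and collecting terms gives g(x) = 2x^3 - 2x^2 + 2x + 2.
Evaluating at x = 0: g(0) = 2.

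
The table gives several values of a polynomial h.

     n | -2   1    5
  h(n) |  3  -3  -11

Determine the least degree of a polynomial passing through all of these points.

Divided differences on the nodes -2, 1, 5:
  order 0: 3  -3  -11
  order 1: -2  -2
  order 2: 0
The order-1 divided differences are all -2 (nonzero) and every higher order vanishes, so the data lies on a polynomial of degree exactly 1.

1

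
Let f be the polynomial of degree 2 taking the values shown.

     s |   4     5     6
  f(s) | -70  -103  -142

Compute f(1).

Using the Lagrange interpolation formula with nodes 4, 5, 6:
  L_0(s) = (s - 5)(s - 6) / 2
  L_1(s) = (s - 4)(s - 6) / -1
  L_2(s) = (s - 4)(s - 5) / 2
Then f(s) = -70·L_0(s) - 103·L_1(s) - 142·L_2(s).
Expanding and collecting terms gives f(s) = -3s² - 6s + 2.
Evaluating at s = 1: f(1) = -7.

-7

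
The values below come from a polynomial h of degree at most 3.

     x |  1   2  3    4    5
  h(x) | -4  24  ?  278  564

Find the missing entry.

On equispaced nodes a degree-3 polynomial has vanishing fourth forward difference, so
  h(1) - 4·h(2) + 6·h(3) - 4·h(4) + h(5) = 0.
Substituting the known values and solving for h(3):
  6·h(3) = 648
  h(3) = 108.

108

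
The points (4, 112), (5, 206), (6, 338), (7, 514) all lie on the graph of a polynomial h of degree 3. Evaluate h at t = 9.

Forward differences of the values at t = 4, 5, 6, 7:
  h  : 112  206  338  514
  Δ  : 94  132  176
  Δ^2: 38  44
  Δ^3: 6
The third differences are constant, confirming degree 3.
Interpolating (Newton forward form) and evaluating at t = 9 gives h(9) = 1022.

1022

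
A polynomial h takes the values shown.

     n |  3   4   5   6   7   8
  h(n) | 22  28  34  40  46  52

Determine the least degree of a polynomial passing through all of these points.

Forward differences of the values at n = 3, 4, 5, 6, 7, 8:
  h  : 22  28  34  40  46  52
  Δ  : 6  6  6  6  6
  Δ^2: 0  0  0  0
  Δ^3: 0  0  0
  Δ^4: 0  0
  Δ^5: 0
The first differences are constant (6) and nonzero, while all higher differences vanish, so the minimal degree is 1.

1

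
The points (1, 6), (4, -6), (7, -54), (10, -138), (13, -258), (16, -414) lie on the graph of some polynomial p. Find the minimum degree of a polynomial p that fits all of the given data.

2

Forward differences of the values at x = 1, 4, 7, 10, 13, 16:
  p  : 6  -6  -54  -138  -258  -414
  Δ  : -12  -48  -84  -120  -156
  Δ^2: -36  -36  -36  -36
  Δ^3: 0  0  0
  Δ^4: 0  0
  Δ^5: 0
The second differences are constant (-36) and nonzero, while all higher differences vanish, so the minimal degree is 2.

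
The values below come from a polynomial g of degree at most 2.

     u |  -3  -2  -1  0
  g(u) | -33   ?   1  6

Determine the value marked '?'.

On equispaced nodes a degree-2 polynomial has vanishing third forward difference, so
  - g(-3) + 3·g(-2) - 3·g(-1) + g(0) = 0.
Substituting the known values and solving for g(-2):
  3·g(-2) = -36
  g(-2) = -12.

-12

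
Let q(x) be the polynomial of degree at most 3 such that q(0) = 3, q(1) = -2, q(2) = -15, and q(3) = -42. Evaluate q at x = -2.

13

Forward differences of the values at x = 0, 1, 2, 3:
  q  : 3  -2  -15  -42
  Δ  : -5  -13  -27
  Δ^2: -8  -14
  Δ^3: -6
The third differences are constant, confirming degree 3.
Interpolating (Newton forward form) and evaluating at x = -2 gives q(-2) = 13.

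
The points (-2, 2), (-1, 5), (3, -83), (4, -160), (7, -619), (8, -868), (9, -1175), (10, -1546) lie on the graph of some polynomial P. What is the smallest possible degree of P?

Divided differences on the nodes -2, -1, 3, 4, 7, 8, 9, 10:
  order 0: 2  5  -83  -160  -619  -868  -1175  -1546
  order 1: 3  -22  -77  -153  -249  -307  -371
  order 2: -5  -11  -19  -24  -29  -32
  order 3: -1  -1  -1  -1  -1
  order 4: 0  0  0  0
  order 5: 0  0  0
  order 6: 0  0
  order 7: 0
The order-3 divided differences are all -1 (nonzero) and every higher order vanishes, so the data lies on a polynomial of degree exactly 3.

3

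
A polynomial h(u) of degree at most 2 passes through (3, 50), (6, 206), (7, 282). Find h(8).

Using the Lagrange interpolation formula with nodes 3, 6, 7:
  L_0(u) = (u - 6)(u - 7) / 12
  L_1(u) = (u - 3)(u - 7) / -3
  L_2(u) = (u - 3)(u - 6) / 4
Then h(u) = 50·L_0(u) + 206·L_1(u) + 282·L_2(u).
Expanding and collecting terms gives h(u) = 6u^2 - 2u + 2.
Evaluating at u = 8: h(8) = 370.

370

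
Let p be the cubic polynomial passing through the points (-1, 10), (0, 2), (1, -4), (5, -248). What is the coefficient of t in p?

Write p(t) = at^3 + bt^2 + ct + d. Substituting each data point gives a linear system:
  -a + b - c + d = 10
  d = 2
  a + b + c + d = -4
  125a + 25b + 5c + d = -248
Solving the system yields a = -2, b = 1, c = -5, d = 2.
So p(t) = -2t³ + t² - 5t + 2.
The coefficient of t is -5.

-5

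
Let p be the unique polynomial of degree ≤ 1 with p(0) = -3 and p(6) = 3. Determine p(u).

Write p(u) = au + b. Substituting each data point gives a linear system:
  b = -3
  6a + b = 3
Solving the system yields a = 1, b = -3.
So p(u) = u - 3.
Check: p(0) = -3. ✓

p(u) = u - 3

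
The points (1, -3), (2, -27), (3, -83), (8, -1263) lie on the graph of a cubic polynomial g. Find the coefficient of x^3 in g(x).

Write g(x) = ax^3 + bx^2 + cx + d. Substituting each data point gives a linear system:
  a + b + c + d = -3
  8a + 4b + 2c + d = -27
  27a + 9b + 3c + d = -83
  512a + 64b + 8c + d = -1263
Solving the system yields a = -2, b = -4, c = 2, d = 1.
So g(x) = -2x^3 - 4x^2 + 2x + 1.
The leading coefficient is -2.

-2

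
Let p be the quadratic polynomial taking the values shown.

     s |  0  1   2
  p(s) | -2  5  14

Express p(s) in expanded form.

p(s) = s^2 + 6s - 2

Write p(s) = as^2 + bs + c. Substituting each data point gives a linear system:
  c = -2
  a + b + c = 5
  4a + 2b + c = 14
Solving the system yields a = 1, b = 6, c = -2.
So p(s) = s^2 + 6s - 2.
Check: p(0) = -2. ✓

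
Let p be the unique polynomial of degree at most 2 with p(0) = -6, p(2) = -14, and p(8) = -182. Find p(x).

p(x) = -3x^2 + 2x - 6

Write p(x) = ax^2 + bx + c. Substituting each data point gives a linear system:
  c = -6
  4a + 2b + c = -14
  64a + 8b + c = -182
Solving the system yields a = -3, b = 2, c = -6.
So p(x) = -3x^2 + 2x - 6.
Check: p(0) = -6. ✓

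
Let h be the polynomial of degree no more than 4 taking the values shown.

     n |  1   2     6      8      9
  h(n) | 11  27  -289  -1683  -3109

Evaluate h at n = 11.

-8289

Using the Lagrange interpolation formula with nodes 1, 2, 6, 8, 9:
  L_0(n) = (n - 2)(n - 6)(n - 8)(n - 9) / 280
  L_1(n) = (n - 1)(n - 6)(n - 8)(n - 9) / -168
  L_2(n) = (n - 1)(n - 2)(n - 8)(n - 9) / 120
  L_3(n) = (n - 1)(n - 2)(n - 6)(n - 9) / -84
  L_4(n) = (n - 1)(n - 2)(n - 6)(n - 8) / 168
Then h(n) = 11·L_0(n) + 27·L_1(n) - 289·L_2(n) - 1683·L_3(n) - 3109·L_4(n).
Expanding and collecting terms gives h(n) = -n^4 + 5n^3 - 3n^2 + 5n + 5.
Evaluating at n = 11: h(11) = -8289.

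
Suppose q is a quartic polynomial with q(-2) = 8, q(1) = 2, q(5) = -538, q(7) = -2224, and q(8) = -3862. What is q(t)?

Using the Lagrange interpolation formula with nodes -2, 1, 5, 7, 8:
  L_0(t) = (t - 1)(t - 5)(t - 7)(t - 8) / 1890
  L_1(t) = (t + 2)(t - 5)(t - 7)(t - 8) / -504
  L_2(t) = (t + 2)(t - 1)(t - 7)(t - 8) / 168
  L_3(t) = (t + 2)(t - 1)(t - 5)(t - 8) / -108
  L_4(t) = (t + 2)(t - 1)(t - 5)(t - 7) / 210
Then q(t) = 8·L_0(t) + 2·L_1(t) - 538·L_2(t) - 2224·L_3(t) - 3862·L_4(t).
Expanding and collecting terms gives q(t) = -t^4 + 4t^2 - 3t + 2.
Check: q(1) = 2. ✓

q(t) = -t^4 + 4t^2 - 3t + 2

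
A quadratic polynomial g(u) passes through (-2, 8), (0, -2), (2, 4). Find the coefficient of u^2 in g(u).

Write g(u) = au^2 + bu + c. Substituting each data point gives a linear system:
  4a - 2b + c = 8
  c = -2
  4a + 2b + c = 4
Solving the system yields a = 2, b = -1, c = -2.
So g(u) = 2u^2 - u - 2.
The leading coefficient is 2.

2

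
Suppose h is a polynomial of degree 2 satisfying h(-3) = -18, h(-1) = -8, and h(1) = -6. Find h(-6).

-48

Write h(t) = at^2 + bt + c. Substituting each data point gives a linear system:
  9a - 3b + c = -18
  a - b + c = -8
  a + b + c = -6
Solving the system yields a = -1, b = 1, c = -6.
So h(t) = -t^2 + t - 6.
Then h(-6) = -48.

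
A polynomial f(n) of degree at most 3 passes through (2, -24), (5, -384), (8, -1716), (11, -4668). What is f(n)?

f(n) = -4n^3 + 6n^2 - 6n - 4

Write f(n) = an^3 + bn^2 + cn + d. Substituting each data point gives a linear system:
  8a + 4b + 2c + d = -24
  125a + 25b + 5c + d = -384
  512a + 64b + 8c + d = -1716
  1331a + 121b + 11c + d = -4668
Solving the system yields a = -4, b = 6, c = -6, d = -4.
So f(n) = -4n^3 + 6n^2 - 6n - 4.
Check: f(2) = -24. ✓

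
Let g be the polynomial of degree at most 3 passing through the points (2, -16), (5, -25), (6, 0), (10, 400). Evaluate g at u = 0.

Write g(u) = au^3 + bu^2 + cu + d. Substituting each data point gives a linear system:
  8a + 4b + 2c + d = -16
  125a + 25b + 5c + d = -25
  216a + 36b + 6c + d = 0
  1000a + 100b + 10c + d = 400
Solving the system yields a = 1, b = -6, c = 0, d = 0.
So g(u) = u³ - 6u².
Then g(0) = 0.

0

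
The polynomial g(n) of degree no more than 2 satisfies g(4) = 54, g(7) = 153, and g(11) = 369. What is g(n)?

g(n) = 3n^2 + 6

Write g(n) = an^2 + bn + c. Substituting each data point gives a linear system:
  16a + 4b + c = 54
  49a + 7b + c = 153
  121a + 11b + c = 369
Solving the system yields a = 3, b = 0, c = 6.
So g(n) = 3n² + 6.
Check: g(11) = 369. ✓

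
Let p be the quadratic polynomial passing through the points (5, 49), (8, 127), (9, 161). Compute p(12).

287

Using the Lagrange interpolation formula with nodes 5, 8, 9:
  L_0(s) = (s - 8)(s - 9) / 12
  L_1(s) = (s - 5)(s - 9) / -3
  L_2(s) = (s - 5)(s - 8) / 4
Then p(s) = 49·L_0(s) + 127·L_1(s) + 161·L_2(s).
Expanding and collecting terms gives p(s) = 2s² - 1.
Evaluating at s = 12: p(12) = 287.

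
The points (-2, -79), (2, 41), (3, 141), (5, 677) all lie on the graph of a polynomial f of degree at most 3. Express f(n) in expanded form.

Write f(n) = an^3 + bn^2 + cn + d. Substituting each data point gives a linear system:
  -8a + 4b - 2c + d = -79
  8a + 4b + 2c + d = 41
  27a + 9b + 3c + d = 141
  125a + 25b + 5c + d = 677
Solving the system yields a = 6, b = -4, c = 6, d = -3.
So f(n) = 6n^3 - 4n^2 + 6n - 3.
Check: f(5) = 677. ✓

f(n) = 6n^3 - 4n^2 + 6n - 3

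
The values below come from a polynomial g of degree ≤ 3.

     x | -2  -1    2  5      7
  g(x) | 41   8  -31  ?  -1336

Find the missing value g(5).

The 4 known points determine the degree-3 polynomial uniquely.
Write g(x) = ax^3 + bx^2 + cx + d. Substituting each data point gives a linear system:
  -8a + 4b - 2c + d = 41
  -a + b - c + d = 8
  8a + 4b + 2c + d = -31
  343a + 49b + 7c + d = -1336
Solving the system yields a = -4, b = 1, c = -2, d = 1.
So g(x) = -4x^3 + x^2 - 2x + 1.
Then g(5) = -484.

-484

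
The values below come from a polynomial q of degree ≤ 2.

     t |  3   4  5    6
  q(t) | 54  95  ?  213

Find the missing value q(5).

148

The 3 known points determine the degree-2 polynomial uniquely.
Write q(t) = at^2 + bt + c. Substituting each data point gives a linear system:
  9a + 3b + c = 54
  16a + 4b + c = 95
  36a + 6b + c = 213
Solving the system yields a = 6, b = -1, c = 3.
So q(t) = 6t² - t + 3.
Then q(5) = 148.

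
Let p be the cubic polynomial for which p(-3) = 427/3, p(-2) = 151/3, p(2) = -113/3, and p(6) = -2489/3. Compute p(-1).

31/3

Using the Lagrange interpolation formula with nodes -3, -2, 2, 6:
  L_0(x) = (x + 2)(x - 2)(x - 6) / -45
  L_1(x) = (x + 3)(x - 2)(x - 6) / 32
  L_2(x) = (x + 3)(x + 2)(x - 6) / -80
  L_3(x) = (x + 3)(x + 2)(x - 2) / 288
Then p(x) = 427/3·L_0(x) + 151/3·L_1(x) - 113/3·L_2(x) - 2489/3·L_3(x).
Expanding and collecting terms gives p(x) = -4x^3 + 2x^2 - 6x - 5/3.
Evaluating at x = -1: p(-1) = 31/3.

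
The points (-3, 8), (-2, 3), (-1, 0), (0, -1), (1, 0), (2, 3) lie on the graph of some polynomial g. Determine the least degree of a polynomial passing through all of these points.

Forward differences of the values at t = -3, -2, -1, 0, 1, 2:
  g  : 8  3  0  -1  0  3
  Δ  : -5  -3  -1  1  3
  Δ^2: 2  2  2  2
  Δ^3: 0  0  0
  Δ^4: 0  0
  Δ^5: 0
The second differences are constant (2) and nonzero, while all higher differences vanish, so the minimal degree is 2.

2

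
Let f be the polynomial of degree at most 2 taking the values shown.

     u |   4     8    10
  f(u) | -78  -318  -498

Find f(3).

Write f(u) = au^2 + bu + c. Substituting each data point gives a linear system:
  16a + 4b + c = -78
  64a + 8b + c = -318
  100a + 10b + c = -498
Solving the system yields a = -5, b = 0, c = 2.
So f(u) = -5u² + 2.
Then f(3) = -43.

-43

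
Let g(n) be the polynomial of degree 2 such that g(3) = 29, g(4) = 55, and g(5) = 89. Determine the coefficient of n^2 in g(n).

Write g(n) = an^2 + bn + c. Substituting each data point gives a linear system:
  9a + 3b + c = 29
  16a + 4b + c = 55
  25a + 5b + c = 89
Solving the system yields a = 4, b = -2, c = -1.
So g(n) = 4n^2 - 2n - 1.
The leading coefficient is 4.

4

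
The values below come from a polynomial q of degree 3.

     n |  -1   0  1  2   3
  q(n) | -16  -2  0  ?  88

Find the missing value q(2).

The 4 known points determine the degree-3 polynomial uniquely.
Write q(n) = an^3 + bn^2 + cn + d. Substituting each data point gives a linear system:
  -a + b - c + d = -16
  d = -2
  a + b + c + d = 0
  27a + 9b + 3c + d = 88
Solving the system yields a = 5, b = -6, c = 3, d = -2.
So q(n) = 5n^3 - 6n^2 + 3n - 2.
Then q(2) = 20.

20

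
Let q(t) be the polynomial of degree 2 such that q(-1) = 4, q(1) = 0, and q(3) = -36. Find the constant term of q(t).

6

Write q(t) = at^2 + bt + c. Substituting each data point gives a linear system:
  a - b + c = 4
  a + b + c = 0
  9a + 3b + c = -36
Solving the system yields a = -4, b = -2, c = 6.
So q(t) = -4t^2 - 2t + 6.
The constant term is 6.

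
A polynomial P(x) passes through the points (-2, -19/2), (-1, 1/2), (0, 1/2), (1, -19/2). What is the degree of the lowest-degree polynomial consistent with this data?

Forward differences of the values at x = -2, -1, 0, 1:
  P  : -19/2  1/2  1/2  -19/2
  Δ  : 10  0  -10
  Δ^2: -10  -10
  Δ^3: 0
The second differences are constant (-10) and nonzero, while all higher differences vanish, so the minimal degree is 2.

2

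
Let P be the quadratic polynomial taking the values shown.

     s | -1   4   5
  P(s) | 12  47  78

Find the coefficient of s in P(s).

Write P(s) = as^2 + bs + c. Substituting each data point gives a linear system:
  a - b + c = 12
  16a + 4b + c = 47
  25a + 5b + c = 78
Solving the system yields a = 4, b = -5, c = 3.
So P(s) = 4s^2 - 5s + 3.
The coefficient of s is -5.

-5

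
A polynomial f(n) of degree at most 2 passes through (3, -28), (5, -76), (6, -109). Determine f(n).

Write f(n) = an^2 + bn + c. Substituting each data point gives a linear system:
  9a + 3b + c = -28
  25a + 5b + c = -76
  36a + 6b + c = -109
Solving the system yields a = -3, b = 0, c = -1.
So f(n) = -3n² - 1.
Check: f(3) = -28. ✓

f(n) = -3n^2 - 1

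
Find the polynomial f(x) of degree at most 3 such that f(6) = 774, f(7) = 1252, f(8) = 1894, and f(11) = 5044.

f(x) = 4x^3 - 2x^2 - 4x + 6

Using the Lagrange interpolation formula with nodes 6, 7, 8, 11:
  L_0(x) = (x - 7)(x - 8)(x - 11) / -10
  L_1(x) = (x - 6)(x - 8)(x - 11) / 4
  L_2(x) = (x - 6)(x - 7)(x - 11) / -6
  L_3(x) = (x - 6)(x - 7)(x - 8) / 60
Then f(x) = 774·L_0(x) + 1252·L_1(x) + 1894·L_2(x) + 5044·L_3(x).
Expanding and collecting terms gives f(x) = 4x³ - 2x² - 4x + 6.
Check: f(6) = 774. ✓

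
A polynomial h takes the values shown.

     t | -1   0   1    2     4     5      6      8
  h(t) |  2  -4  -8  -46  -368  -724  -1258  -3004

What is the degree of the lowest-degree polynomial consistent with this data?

3

Divided differences on the nodes -1, 0, 1, 2, 4, 5, 6, 8:
  order 0: 2  -4  -8  -46  -368  -724  -1258  -3004
  order 1: -6  -4  -38  -161  -356  -534  -873
  order 2: 1  -17  -41  -65  -89  -113
  order 3: -6  -6  -6  -6  -6
  order 4: 0  0  0  0
  order 5: 0  0  0
  order 6: 0  0
  order 7: 0
The order-3 divided differences are all -6 (nonzero) and every higher order vanishes, so the data lies on a polynomial of degree exactly 3.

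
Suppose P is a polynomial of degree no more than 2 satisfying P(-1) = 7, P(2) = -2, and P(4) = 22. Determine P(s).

Using the Lagrange interpolation formula with nodes -1, 2, 4:
  L_0(s) = (s - 2)(s - 4) / 15
  L_1(s) = (s + 1)(s - 4) / -6
  L_2(s) = (s + 1)(s - 2) / 10
Then P(s) = 7·L_0(s) - 2·L_1(s) + 22·L_2(s).
Expanding and collecting terms gives P(s) = 3s^2 - 6s - 2.
Check: P(2) = -2. ✓

P(s) = 3s^2 - 6s - 2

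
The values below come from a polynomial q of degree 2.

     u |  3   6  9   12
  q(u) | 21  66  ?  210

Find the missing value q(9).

The 3 known points determine the degree-2 polynomial uniquely.
Write q(u) = au^2 + bu + c. Substituting each data point gives a linear system:
  9a + 3b + c = 21
  36a + 6b + c = 66
  144a + 12b + c = 210
Solving the system yields a = 1, b = 6, c = -6.
So q(u) = u² + 6u - 6.
Then q(9) = 129.

129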